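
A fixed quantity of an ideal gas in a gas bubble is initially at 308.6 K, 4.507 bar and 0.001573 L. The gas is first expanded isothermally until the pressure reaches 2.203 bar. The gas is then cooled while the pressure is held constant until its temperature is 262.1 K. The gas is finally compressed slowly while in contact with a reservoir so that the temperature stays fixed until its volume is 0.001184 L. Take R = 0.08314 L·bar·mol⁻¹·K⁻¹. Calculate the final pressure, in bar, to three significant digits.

P₄ ≈ 5.09 bar

T constant ⇒ Boyle's law P V = const: T₂ = T₁; V₂ = V₁·(P₁/P₂) = 0.003218 L.
P constant ⇒ V ∝ T: P₃ = P₂; V₃ = V₂·(T₃/T₂) = 0.002733 L.
Isothermal, so P V is constant: T₄ = T₃; P₄ = P₃·(V₃/V₄) = 5.086 bar.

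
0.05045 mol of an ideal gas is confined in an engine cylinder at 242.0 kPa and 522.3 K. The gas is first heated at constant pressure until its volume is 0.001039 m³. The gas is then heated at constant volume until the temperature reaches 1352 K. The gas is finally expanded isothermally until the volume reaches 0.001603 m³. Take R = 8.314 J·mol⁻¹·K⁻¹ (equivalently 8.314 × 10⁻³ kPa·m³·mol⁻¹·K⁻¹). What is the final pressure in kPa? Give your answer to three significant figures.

P₄ ≈ 354 kPa

From PV = nRT: V₁ = nRT₁/P₁ = 0.0009053 m³.
Isobaric, so V/T is constant: P₂ = P₁; T₂ = T₁·(V₂/V₁) = 599.5 K.
V constant ⇒ P ∝ T: V₃ = V₂; P₃ = P₂·(T₃/T₂) = 545.8 kPa.
T constant ⇒ Boyle's law P V = const: T₄ = T₃; P₄ = P₃·(V₃/V₄) = 353.8 kPa.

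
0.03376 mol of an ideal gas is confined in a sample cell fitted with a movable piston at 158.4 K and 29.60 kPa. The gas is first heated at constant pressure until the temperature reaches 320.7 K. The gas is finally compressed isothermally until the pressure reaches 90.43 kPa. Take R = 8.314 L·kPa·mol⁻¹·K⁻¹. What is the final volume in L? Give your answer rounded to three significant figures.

From PV = nRT: V₁ = nRT₁/P₁ = 1.502 L.
Isobaric, so V/T is constant: P₂ = P₁; V₂ = V₁·(T₂/T₁) = 3.041 L.
Isothermal, so P V is constant: T₃ = T₂; V₃ = V₂·(P₂/P₃) = 0.9954 L.

V₃ ≈ 0.995 L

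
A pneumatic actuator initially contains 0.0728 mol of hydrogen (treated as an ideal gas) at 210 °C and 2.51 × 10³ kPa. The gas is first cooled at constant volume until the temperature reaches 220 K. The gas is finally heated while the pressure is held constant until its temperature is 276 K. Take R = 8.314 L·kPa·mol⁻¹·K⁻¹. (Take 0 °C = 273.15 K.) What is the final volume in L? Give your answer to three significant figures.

Convert: T₁ = 483.1 K.
From PV = nRT: V₁ = nRT₁/P₁ = 0.1165 L.
V constant ⇒ P ∝ T: V₂ = V₁; P₂ = P₁·(T₂/T₁) = 1143 kPa.
Isobaric, so V/T is constant: P₃ = P₂; V₃ = V₂·(T₃/T₂) = 0.1462 L.

V₃ ≈ 0.146 L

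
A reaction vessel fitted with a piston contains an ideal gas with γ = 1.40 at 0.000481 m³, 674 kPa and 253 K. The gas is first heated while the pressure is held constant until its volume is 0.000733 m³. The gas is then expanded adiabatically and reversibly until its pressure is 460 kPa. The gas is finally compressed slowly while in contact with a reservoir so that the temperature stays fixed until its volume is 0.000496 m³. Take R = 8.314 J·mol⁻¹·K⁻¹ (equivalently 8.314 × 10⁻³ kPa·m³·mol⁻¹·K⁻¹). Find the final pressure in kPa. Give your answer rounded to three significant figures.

P₄ ≈ 893 kPa

Isobaric, so V/T is constant: P₂ = P₁; T₂ = T₁·(V₂/V₁) = 385.5 K.
Adiabatic (γ = 1.40), T V^(γ−1) and P V^γ constant: T₃ = T₂·(P₃/P₂)^((γ−1)/γ) = 345.7 K; V₃ = V₂·(P₂/P₃)^(1/γ) = 0.0009630 m³.
T constant ⇒ Boyle's law P V = const: T₄ = T₃; P₄ = P₃·(V₃/V₄) = 893.1 kPa.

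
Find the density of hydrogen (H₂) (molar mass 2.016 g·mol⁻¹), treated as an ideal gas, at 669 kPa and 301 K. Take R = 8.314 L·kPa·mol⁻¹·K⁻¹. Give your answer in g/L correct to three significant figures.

ρ ≈ 0.539 g/L

ρ = PM/(RT) = (669 × 2.016) / (8.314 × 301.0)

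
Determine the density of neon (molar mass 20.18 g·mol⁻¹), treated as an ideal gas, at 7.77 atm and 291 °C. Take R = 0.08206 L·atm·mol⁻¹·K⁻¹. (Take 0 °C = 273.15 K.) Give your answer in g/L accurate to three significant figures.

ρ = PM/(RT) = (7.77 × 20.18) / (0.08206 × 564.1)

ρ ≈ 3.39 g/L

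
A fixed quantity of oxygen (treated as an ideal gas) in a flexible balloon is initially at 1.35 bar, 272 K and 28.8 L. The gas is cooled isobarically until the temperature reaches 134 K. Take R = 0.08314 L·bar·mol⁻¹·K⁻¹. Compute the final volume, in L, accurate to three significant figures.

V₂ ≈ 14.2 L

Isobaric, so V/T is constant: P₂ = P₁; V₂ = V₁·(T₂/T₁) = 14.19 L.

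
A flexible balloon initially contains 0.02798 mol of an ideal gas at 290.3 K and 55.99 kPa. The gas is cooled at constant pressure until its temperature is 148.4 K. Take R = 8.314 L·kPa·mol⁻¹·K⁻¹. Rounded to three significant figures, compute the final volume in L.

V₂ ≈ 0.617 L

From PV = nRT: V₁ = nRT₁/P₁ = 1.206 L.
P constant ⇒ V ∝ T: P₂ = P₁; V₂ = V₁·(T₂/T₁) = 0.6166 L.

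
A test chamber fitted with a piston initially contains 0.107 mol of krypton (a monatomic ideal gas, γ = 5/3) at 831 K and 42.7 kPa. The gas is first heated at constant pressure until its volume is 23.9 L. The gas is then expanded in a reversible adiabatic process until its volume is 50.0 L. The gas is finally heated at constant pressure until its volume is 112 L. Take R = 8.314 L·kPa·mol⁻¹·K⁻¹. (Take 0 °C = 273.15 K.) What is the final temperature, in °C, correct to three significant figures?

T₄ ≈ 1.30e+03 °C

From PV = nRT: V₁ = nRT₁/P₁ = 17.31 L.
P constant ⇒ V ∝ T: P₂ = P₁; T₂ = T₁·(V₂/V₁) = 1147 K.
Reversible adiabatic, γ = 5/3: T₃ = T₂·(V₂/V₃)^(γ−1) = 701.3 K; P₃ = P₂·(V₂/V₃)^γ = 12.48 kPa.
P constant ⇒ V ∝ T: P₄ = P₃; T₄ = T₃·(V₄/V₃) = 1571 K.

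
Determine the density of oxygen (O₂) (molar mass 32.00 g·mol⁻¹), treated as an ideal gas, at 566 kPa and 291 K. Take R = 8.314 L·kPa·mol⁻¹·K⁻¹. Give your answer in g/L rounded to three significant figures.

ρ ≈ 7.49 g/L

ρ = PM/(RT) = (566 × 32.00) / (8.314 × 291.0)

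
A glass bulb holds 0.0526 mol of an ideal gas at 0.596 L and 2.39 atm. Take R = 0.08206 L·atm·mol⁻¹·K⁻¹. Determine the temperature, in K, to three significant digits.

T ≈ 330 K

PV = nRT ⇒ T = PV/(nR) = (2.39 × 0.596) / (0.0526 × 0.08206)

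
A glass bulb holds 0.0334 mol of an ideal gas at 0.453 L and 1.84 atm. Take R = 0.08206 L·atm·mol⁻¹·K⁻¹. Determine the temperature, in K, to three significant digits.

PV = nRT ⇒ T = PV/(nR) = (1.84 × 0.453) / (0.0334 × 0.08206)

T ≈ 304 K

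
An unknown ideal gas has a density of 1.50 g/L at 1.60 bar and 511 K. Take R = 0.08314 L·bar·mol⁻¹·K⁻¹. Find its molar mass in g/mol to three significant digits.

ρ = PM/(RT) ⇒ M = ρRT/P = (1.50 × 0.08314 × 511.0) / 1.60

M ≈ 39.8 g/mol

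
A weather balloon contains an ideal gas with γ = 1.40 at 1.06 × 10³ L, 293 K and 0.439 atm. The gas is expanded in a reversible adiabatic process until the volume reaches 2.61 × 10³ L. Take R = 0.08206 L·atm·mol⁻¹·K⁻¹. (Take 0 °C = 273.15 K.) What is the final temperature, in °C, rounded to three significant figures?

T₂ ≈ -68.8 °C

Adiabatic (γ = 1.40), T V^(γ−1) and P V^γ constant: T₂ = T₁·(V₁/V₂)^(γ−1) = 204.3 K; P₂ = P₁·(V₁/V₂)^γ = 0.1243 atm.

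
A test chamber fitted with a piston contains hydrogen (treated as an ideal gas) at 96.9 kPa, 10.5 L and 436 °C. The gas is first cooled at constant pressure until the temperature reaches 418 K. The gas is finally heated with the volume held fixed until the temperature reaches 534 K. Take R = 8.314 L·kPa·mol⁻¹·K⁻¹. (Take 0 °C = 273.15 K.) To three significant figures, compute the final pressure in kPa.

P₃ ≈ 124 kPa

Convert: T₁ = 709.1 K.
Isobaric, so V/T is constant: P₂ = P₁; V₂ = V₁·(T₂/T₁) = 6.189 L.
Isochoric, so P/T is constant: V₃ = V₂; P₃ = P₂·(T₃/T₂) = 123.8 kPa.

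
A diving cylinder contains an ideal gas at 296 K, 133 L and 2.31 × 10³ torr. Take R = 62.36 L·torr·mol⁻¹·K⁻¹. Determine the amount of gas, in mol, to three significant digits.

PV = nRT ⇒ n = PV/(RT) = (2.31e+03 × 133) / (62.36 × 296)

n ≈ 16.6 mol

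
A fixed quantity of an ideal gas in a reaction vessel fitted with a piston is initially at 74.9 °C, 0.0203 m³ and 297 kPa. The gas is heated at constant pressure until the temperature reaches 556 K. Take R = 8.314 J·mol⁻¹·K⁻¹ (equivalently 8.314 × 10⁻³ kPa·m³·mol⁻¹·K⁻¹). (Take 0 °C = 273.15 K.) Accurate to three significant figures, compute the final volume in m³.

V₂ ≈ 0.0324 m³

Convert: T₁ = 348.0 K.
Isobaric, so V/T is constant: P₂ = P₁; V₂ = V₁·(T₂/T₁) = 0.03243 m³.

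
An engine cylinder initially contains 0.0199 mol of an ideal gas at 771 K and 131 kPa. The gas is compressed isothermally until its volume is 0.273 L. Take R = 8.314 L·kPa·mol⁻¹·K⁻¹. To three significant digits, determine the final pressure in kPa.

P₂ ≈ 467 kPa

From PV = nRT: V₁ = nRT₁/P₁ = 0.9737 L.
T constant ⇒ Boyle's law P V = const: T₂ = T₁; P₂ = P₁·(V₁/V₂) = 467.3 kPa.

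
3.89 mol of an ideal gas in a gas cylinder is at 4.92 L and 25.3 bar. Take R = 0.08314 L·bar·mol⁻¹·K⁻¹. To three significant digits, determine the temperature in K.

PV = nRT ⇒ T = PV/(nR) = (25.3 × 4.92) / (3.89 × 0.08314)

T ≈ 385 K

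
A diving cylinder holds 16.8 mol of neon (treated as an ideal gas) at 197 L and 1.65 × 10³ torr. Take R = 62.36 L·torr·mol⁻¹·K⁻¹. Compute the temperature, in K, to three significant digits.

PV = nRT ⇒ T = PV/(nR) = (1.65e+03 × 197) / (16.8 × 62.36)

T ≈ 310 K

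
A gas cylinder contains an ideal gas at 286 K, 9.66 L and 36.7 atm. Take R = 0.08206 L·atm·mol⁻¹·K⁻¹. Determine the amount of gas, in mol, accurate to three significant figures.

n ≈ 15.1 mol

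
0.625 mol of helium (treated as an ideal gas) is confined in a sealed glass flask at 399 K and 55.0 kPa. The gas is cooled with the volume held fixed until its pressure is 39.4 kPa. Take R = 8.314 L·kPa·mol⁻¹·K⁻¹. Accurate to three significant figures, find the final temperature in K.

T₂ ≈ 286 K

From PV = nRT: V₁ = nRT₁/P₁ = 37.70 L.
V constant ⇒ P ∝ T: V₂ = V₁; T₂ = T₁·(P₂/P₁) = 285.8 K.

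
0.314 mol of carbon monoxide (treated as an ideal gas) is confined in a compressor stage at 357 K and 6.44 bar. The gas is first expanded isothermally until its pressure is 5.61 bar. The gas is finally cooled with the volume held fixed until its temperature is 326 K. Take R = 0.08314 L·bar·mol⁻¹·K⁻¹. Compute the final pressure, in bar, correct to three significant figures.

P₃ ≈ 5.12 bar

From PV = nRT: V₁ = nRT₁/P₁ = 1.447 L.
Isothermal, so P V is constant: T₂ = T₁; V₂ = V₁·(P₁/P₂) = 1.661 L.
Isochoric, so P/T is constant: V₃ = V₂; P₃ = P₂·(T₃/T₂) = 5.123 bar.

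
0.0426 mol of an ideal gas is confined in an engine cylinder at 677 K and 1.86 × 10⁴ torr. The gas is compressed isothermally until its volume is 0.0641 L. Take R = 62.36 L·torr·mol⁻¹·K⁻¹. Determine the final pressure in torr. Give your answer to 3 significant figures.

P₂ ≈ 2.81e+04 torr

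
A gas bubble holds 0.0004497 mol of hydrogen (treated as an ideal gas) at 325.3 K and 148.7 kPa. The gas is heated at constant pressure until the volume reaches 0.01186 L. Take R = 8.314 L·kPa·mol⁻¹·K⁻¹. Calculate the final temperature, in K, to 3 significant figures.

From PV = nRT: V₁ = nRT₁/P₁ = 0.008179 L.
P constant ⇒ V ∝ T: P₂ = P₁; T₂ = T₁·(V₂/V₁) = 471.7 K.

T₂ ≈ 472 K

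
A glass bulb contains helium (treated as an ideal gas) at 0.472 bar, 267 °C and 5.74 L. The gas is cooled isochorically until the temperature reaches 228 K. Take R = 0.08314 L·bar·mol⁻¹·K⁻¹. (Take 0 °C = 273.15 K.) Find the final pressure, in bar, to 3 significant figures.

Convert: T₁ = 540.1 K.
V constant ⇒ P ∝ T: V₂ = V₁; P₂ = P₁·(T₂/T₁) = 0.1992 bar.

P₂ ≈ 0.199 bar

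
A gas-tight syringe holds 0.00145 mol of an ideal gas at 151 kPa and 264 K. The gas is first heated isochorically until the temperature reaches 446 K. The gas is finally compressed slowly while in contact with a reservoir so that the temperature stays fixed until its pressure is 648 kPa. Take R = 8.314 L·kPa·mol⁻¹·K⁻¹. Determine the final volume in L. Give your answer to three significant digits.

From PV = nRT: V₁ = nRT₁/P₁ = 0.02108 L.
Isochoric, so P/T is constant: V₂ = V₁; P₂ = P₁·(T₂/T₁) = 255.1 kPa.
T constant ⇒ Boyle's law P V = const: T₃ = T₂; V₃ = V₂·(P₂/P₃) = 0.008297 L.

V₃ ≈ 0.00830 L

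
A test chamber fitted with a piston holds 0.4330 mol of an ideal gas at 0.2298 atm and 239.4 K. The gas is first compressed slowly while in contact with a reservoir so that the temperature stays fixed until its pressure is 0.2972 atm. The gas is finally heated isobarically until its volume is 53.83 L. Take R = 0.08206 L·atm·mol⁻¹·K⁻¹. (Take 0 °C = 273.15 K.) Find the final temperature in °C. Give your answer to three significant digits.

T₃ ≈ 177 °C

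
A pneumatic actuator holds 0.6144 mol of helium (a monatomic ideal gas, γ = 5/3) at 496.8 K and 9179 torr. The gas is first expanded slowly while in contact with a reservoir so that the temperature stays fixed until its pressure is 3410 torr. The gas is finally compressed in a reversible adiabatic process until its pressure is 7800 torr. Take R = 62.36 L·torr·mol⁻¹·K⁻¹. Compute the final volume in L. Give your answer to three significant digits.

V₃ ≈ 3.40 L

From PV = nRT: V₁ = nRT₁/P₁ = 2.074 L.
Isothermal, so P V is constant: T₂ = T₁; V₂ = V₁·(P₁/P₂) = 5.582 L.
Adiabatic (γ = 5/3), T V^(γ−1) and P V^γ constant: T₃ = T₂·(P₃/P₂)^((γ−1)/γ) = 691.7 K; V₃ = V₂·(P₂/P₃)^(1/γ) = 3.398 L.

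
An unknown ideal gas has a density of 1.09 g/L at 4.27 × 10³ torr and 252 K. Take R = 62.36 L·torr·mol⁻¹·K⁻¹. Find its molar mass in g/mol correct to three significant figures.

M ≈ 4.01 g/mol

ρ = PM/(RT) ⇒ M = ρRT/P = (1.09 × 62.36 × 252.0) / 4.27e+03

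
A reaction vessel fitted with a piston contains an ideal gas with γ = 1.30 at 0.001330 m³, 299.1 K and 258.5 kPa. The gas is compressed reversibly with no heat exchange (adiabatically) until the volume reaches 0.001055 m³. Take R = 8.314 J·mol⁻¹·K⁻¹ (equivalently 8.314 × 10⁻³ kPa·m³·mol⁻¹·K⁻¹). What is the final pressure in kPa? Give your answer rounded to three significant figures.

P₂ ≈ 349 kPa

Adiabatic (γ = 1.30), T V^(γ−1) and P V^γ constant: T₂ = T₁·(V₁/V₂)^(γ−1) = 320.6 K; P₂ = P₁·(V₁/V₂)^γ = 349.3 kPa.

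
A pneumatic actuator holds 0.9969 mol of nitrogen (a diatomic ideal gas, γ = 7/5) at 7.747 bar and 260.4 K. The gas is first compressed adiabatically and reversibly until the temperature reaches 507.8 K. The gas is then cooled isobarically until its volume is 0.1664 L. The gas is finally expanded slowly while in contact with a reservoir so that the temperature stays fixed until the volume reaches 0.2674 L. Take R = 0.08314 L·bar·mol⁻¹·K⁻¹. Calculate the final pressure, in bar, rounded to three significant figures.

From PV = nRT: V₁ = nRT₁/P₁ = 2.786 L.
Reversible adiabatic, γ = 7/5: P₂ = P₁·(T₂/T₁)^(γ/(γ−1)) = 80.23 bar; V₂ = V₁·(T₁/T₂)^(1/(γ−1)) = 0.5246 L.
Isobaric, so V/T is constant: P₃ = P₂; T₃ = T₂·(V₃/V₂) = 161.1 K.
Isothermal, so P V is constant: T₄ = T₃; P₄ = P₃·(V₃/V₄) = 49.92 bar.

P₄ ≈ 49.9 bar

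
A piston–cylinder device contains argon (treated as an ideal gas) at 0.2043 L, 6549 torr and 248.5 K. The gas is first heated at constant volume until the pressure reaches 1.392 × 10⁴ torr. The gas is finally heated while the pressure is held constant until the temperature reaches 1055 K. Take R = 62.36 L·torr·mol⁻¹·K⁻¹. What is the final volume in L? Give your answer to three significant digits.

V₃ ≈ 0.408 L

Isochoric, so P/T is constant: V₂ = V₁; T₂ = T₁·(P₂/P₁) = 528.2 K.
P constant ⇒ V ∝ T: P₃ = P₂; V₃ = V₂·(T₃/T₂) = 0.4081 L.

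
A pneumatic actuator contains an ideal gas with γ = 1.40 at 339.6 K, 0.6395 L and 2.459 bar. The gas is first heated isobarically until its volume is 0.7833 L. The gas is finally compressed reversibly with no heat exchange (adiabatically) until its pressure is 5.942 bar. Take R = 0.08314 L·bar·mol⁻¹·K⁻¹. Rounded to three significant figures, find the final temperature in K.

T₃ ≈ 535 K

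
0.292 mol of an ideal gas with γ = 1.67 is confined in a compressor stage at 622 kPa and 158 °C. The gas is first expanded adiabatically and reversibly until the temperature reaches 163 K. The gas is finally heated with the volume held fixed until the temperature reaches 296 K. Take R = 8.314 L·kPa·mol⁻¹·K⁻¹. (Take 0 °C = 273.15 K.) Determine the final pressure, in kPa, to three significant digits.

P₃ ≈ 100 kPa

Convert: T₁ = 431.1 K.
From PV = nRT: V₁ = nRT₁/P₁ = 1.683 L.
Reversible adiabatic, γ = 1.67: P₂ = P₁·(T₂/T₁)^(γ/(γ−1)) = 55.06 kPa; V₂ = V₁·(T₁/T₂)^(1/(γ−1)) = 7.187 L.
V constant ⇒ P ∝ T: V₃ = V₂; P₃ = P₂·(T₃/T₂) = 99.99 kPa.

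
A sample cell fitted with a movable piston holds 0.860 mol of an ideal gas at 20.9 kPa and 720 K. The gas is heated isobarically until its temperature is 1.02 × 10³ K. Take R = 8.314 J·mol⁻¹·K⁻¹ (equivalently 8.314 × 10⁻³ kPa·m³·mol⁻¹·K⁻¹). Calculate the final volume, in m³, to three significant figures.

From PV = nRT: V₁ = nRT₁/P₁ = 0.2463 m³.
Isobaric, so V/T is constant: P₂ = P₁; V₂ = V₁·(T₂/T₁) = 0.3489 m³.

V₂ ≈ 0.349 m³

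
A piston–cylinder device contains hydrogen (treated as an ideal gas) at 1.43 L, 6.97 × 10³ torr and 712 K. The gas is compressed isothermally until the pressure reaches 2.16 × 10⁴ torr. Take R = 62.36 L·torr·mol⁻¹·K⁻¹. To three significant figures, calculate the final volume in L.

T constant ⇒ Boyle's law P V = const: T₂ = T₁; V₂ = V₁·(P₁/P₂) = 0.4614 L.

V₂ ≈ 0.461 L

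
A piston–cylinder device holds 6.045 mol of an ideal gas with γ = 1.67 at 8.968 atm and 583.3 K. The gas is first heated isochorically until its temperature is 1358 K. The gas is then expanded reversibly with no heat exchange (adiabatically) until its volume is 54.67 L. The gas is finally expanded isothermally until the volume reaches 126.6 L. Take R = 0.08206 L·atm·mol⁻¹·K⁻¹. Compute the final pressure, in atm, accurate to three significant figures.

From PV = nRT: V₁ = nRT₁/P₁ = 32.26 L.
V constant ⇒ P ∝ T: V₂ = V₁; P₂ = P₁·(T₂/T₁) = 20.88 atm.
Adiabatic (γ = 1.67), T V^(γ−1) and P V^γ constant: T₃ = T₂·(V₂/V₃)^(γ−1) = 953.8 K; P₃ = P₂·(V₂/V₃)^γ = 8.654 atm.
Isothermal, so P V is constant: T₄ = T₃; P₄ = P₃·(V₃/V₄) = 3.737 atm.

P₄ ≈ 3.74 atm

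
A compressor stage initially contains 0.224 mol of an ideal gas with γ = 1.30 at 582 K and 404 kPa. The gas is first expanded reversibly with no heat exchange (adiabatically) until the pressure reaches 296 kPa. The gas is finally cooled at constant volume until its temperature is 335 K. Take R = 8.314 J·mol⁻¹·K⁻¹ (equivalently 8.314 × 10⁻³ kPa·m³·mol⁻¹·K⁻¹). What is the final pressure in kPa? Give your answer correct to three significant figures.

P₃ ≈ 183 kPa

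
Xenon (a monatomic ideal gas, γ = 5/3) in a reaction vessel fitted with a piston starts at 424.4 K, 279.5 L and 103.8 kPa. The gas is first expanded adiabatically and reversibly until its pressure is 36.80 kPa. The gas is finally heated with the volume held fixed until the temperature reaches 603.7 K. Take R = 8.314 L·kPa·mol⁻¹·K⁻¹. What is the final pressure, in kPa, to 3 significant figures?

Adiabatic (γ = 5/3), T V^(γ−1) and P V^γ constant: T₂ = T₁·(P₂/P₁)^((γ−1)/γ) = 280.3 K; V₂ = V₁·(P₁/P₂)^(1/γ) = 520.7 L.
V constant ⇒ P ∝ T: V₃ = V₂; P₃ = P₂·(T₃/T₂) = 79.26 kPa.

P₃ ≈ 79.3 kPa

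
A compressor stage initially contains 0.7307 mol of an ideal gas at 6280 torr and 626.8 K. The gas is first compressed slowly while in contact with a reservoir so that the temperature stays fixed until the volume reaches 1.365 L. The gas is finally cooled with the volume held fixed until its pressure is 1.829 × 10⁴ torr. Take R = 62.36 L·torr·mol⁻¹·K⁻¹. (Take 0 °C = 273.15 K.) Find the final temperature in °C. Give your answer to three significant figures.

T₃ ≈ 275 °C

From PV = nRT: V₁ = nRT₁/P₁ = 4.548 L.
Isothermal, so P V is constant: T₂ = T₁; P₂ = P₁·(V₁/V₂) = 2.092e+04 torr.
V constant ⇒ P ∝ T: V₃ = V₂; T₃ = T₂·(P₃/P₂) = 547.9 K.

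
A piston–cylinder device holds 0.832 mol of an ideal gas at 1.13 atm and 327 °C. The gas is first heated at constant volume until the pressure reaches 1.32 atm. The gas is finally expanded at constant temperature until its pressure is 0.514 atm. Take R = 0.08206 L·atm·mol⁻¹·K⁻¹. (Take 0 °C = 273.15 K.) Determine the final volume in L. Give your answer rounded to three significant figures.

Convert: T₁ = 600.1 K.
From PV = nRT: V₁ = nRT₁/P₁ = 36.26 L.
V constant ⇒ P ∝ T: V₂ = V₁; T₂ = T₁·(P₂/P₁) = 701.1 K.
Isothermal, so P V is constant: T₃ = T₂; V₃ = V₂·(P₂/P₃) = 93.12 L.

V₃ ≈ 93.1 L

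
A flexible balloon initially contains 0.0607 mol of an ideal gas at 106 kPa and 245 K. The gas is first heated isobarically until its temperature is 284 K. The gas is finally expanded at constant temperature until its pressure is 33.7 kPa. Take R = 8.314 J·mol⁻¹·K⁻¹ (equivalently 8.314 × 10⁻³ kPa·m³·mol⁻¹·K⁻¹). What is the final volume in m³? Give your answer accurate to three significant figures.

V₃ ≈ 0.00425 m³

From PV = nRT: V₁ = nRT₁/P₁ = 0.001166 m³.
P constant ⇒ V ∝ T: P₂ = P₁; V₂ = V₁·(T₂/T₁) = 0.001352 m³.
Isothermal, so P V is constant: T₃ = T₂; V₃ = V₂·(P₂/P₃) = 0.004253 m³.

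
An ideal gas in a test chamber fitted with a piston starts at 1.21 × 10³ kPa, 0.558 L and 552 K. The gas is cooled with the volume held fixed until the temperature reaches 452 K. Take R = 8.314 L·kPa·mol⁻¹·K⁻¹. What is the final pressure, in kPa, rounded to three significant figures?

P₂ ≈ 991 kPa

V constant ⇒ P ∝ T: V₂ = V₁; P₂ = P₁·(T₂/T₁) = 990.8 kPa.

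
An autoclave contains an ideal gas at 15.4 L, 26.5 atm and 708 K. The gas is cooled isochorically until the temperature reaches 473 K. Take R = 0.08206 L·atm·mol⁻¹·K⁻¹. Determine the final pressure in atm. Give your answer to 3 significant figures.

P₂ ≈ 17.7 atm

Isochoric, so P/T is constant: V₂ = V₁; P₂ = P₁·(T₂/T₁) = 17.70 atm.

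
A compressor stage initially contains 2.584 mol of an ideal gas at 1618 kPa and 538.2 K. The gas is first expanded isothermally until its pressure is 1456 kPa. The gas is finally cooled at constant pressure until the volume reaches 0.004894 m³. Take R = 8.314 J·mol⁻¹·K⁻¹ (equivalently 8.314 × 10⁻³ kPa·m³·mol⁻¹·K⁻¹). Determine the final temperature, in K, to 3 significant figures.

From PV = nRT: V₁ = nRT₁/P₁ = 0.007146 m³.
Isothermal, so P V is constant: T₂ = T₁; V₂ = V₁·(P₁/P₂) = 0.007941 m³.
Isobaric, so V/T is constant: P₃ = P₂; T₃ = T₂·(V₃/V₂) = 331.7 K.

T₃ ≈ 332 K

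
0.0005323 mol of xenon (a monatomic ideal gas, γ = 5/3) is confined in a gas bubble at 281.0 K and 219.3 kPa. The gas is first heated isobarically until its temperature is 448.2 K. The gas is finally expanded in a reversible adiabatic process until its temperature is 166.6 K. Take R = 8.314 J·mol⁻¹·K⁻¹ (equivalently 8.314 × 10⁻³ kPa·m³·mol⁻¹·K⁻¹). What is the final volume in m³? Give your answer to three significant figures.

V₃ ≈ 3.99e-05 m³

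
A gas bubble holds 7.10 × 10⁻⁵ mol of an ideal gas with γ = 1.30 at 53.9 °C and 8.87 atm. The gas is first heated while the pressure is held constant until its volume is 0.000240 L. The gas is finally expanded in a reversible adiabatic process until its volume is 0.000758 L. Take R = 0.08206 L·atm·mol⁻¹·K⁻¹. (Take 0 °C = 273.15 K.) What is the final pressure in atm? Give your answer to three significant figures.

Convert: T₁ = 327.0 K.
From PV = nRT: V₁ = nRT₁/P₁ = 0.0002148 L.
Isobaric, so V/T is constant: P₂ = P₁; T₂ = T₁·(V₂/V₁) = 365.4 K.
Reversible adiabatic, γ = 1.30: T₃ = T₂·(V₂/V₃)^(γ−1) = 258.8 K; P₃ = P₂·(V₂/V₃)^γ = 1.989 atm.

P₃ ≈ 1.99 atm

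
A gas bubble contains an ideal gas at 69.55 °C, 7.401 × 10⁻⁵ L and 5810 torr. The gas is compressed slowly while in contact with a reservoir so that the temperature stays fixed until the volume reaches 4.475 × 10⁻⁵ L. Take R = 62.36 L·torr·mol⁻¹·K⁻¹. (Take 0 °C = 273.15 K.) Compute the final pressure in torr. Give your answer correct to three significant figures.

P₂ ≈ 9.61e+03 torr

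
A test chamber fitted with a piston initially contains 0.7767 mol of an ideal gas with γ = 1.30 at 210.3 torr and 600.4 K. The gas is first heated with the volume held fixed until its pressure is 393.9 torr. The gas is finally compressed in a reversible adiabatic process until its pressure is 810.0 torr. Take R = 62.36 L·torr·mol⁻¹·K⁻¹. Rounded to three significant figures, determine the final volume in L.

From PV = nRT: V₁ = nRT₁/P₁ = 138.3 L.
Isochoric, so P/T is constant: V₂ = V₁; T₂ = T₁·(P₂/P₁) = 1125 K.
Adiabatic (γ = 1.30), T V^(γ−1) and P V^γ constant: T₃ = T₂·(P₃/P₂)^((γ−1)/γ) = 1328 K; V₃ = V₂·(P₂/P₃)^(1/γ) = 79.42 L.

V₃ ≈ 79.4 L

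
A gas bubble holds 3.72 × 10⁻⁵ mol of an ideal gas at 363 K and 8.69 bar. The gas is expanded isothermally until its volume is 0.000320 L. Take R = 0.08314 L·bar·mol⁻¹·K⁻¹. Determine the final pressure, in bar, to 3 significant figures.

P₂ ≈ 3.51 bar

From PV = nRT: V₁ = nRT₁/P₁ = 0.0001292 L.
Isothermal, so P V is constant: T₂ = T₁; P₂ = P₁·(V₁/V₂) = 3.508 bar.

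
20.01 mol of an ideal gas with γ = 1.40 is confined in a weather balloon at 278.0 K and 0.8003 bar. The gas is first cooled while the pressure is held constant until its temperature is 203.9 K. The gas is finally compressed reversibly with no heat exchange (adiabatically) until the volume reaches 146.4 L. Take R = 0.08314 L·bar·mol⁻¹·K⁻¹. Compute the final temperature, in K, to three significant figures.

T₃ ≈ 312 K

From PV = nRT: V₁ = nRT₁/P₁ = 577.9 L.
Isobaric, so V/T is constant: P₂ = P₁; V₂ = V₁·(T₂/T₁) = 423.9 L.
Reversible adiabatic, γ = 1.40: T₃ = T₂·(V₂/V₃)^(γ−1) = 312.0 K; P₃ = P₂·(V₂/V₃)^γ = 3.545 bar.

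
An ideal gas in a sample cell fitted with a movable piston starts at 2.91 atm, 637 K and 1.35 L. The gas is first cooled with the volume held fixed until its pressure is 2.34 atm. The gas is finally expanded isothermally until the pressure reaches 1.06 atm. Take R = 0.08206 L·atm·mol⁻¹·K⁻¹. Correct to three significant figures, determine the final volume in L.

V constant ⇒ P ∝ T: V₂ = V₁; T₂ = T₁·(P₂/P₁) = 512.2 K.
T constant ⇒ Boyle's law P V = const: T₃ = T₂; V₃ = V₂·(P₂/P₃) = 2.980 L.

V₃ ≈ 2.98 L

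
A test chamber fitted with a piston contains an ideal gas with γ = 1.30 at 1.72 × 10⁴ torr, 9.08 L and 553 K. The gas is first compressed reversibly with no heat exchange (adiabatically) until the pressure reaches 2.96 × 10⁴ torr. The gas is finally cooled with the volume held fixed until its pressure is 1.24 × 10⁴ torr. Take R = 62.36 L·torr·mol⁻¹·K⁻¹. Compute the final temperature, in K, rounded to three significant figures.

T₃ ≈ 263 K

Reversible adiabatic, γ = 1.30: T₂ = T₁·(P₂/P₁)^((γ−1)/γ) = 626.8 K; V₂ = V₁·(P₁/P₂)^(1/γ) = 5.980 L.
Isochoric, so P/T is constant: V₃ = V₂; T₃ = T₂·(P₃/P₂) = 262.6 K.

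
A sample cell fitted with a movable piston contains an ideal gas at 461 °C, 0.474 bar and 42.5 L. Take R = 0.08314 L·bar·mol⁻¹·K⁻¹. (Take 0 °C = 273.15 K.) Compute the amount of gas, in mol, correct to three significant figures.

Convert: T = 734.15 K.
PV = nRT ⇒ n = PV/(RT) = (0.474 × 42.5) / (0.08314 × 734.15)

n ≈ 0.330 mol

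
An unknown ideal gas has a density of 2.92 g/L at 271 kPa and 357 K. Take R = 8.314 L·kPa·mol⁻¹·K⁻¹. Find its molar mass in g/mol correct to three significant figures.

ρ = PM/(RT) ⇒ M = ρRT/P = (2.92 × 8.314 × 357.0) / 271

M ≈ 32.0 g/mol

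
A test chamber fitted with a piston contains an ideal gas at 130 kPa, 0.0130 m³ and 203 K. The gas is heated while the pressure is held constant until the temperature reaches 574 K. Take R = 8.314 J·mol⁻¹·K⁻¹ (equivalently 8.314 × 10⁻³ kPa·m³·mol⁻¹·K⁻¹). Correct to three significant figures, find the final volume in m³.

Isobaric, so V/T is constant: P₂ = P₁; V₂ = V₁·(T₂/T₁) = 0.03676 m³.

V₂ ≈ 0.0368 m³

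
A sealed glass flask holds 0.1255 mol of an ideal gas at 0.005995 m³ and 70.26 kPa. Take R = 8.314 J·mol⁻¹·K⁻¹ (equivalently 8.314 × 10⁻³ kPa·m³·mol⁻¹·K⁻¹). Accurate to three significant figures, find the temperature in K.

T ≈ 404 K

PV = nRT ⇒ T = PV/(nR) = (70.26 × 0.005995) / (0.1255 × 8.314 × 10⁻³)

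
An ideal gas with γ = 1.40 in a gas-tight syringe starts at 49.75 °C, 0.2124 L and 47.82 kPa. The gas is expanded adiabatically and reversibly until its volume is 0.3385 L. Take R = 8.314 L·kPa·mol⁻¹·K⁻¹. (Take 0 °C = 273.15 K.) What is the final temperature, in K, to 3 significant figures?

Convert: T₁ = 322.9 K.
Reversible adiabatic, γ = 1.40: T₂ = T₁·(V₁/V₂)^(γ−1) = 268.0 K; P₂ = P₁·(V₁/V₂)^γ = 24.90 kPa.

T₂ ≈ 268 K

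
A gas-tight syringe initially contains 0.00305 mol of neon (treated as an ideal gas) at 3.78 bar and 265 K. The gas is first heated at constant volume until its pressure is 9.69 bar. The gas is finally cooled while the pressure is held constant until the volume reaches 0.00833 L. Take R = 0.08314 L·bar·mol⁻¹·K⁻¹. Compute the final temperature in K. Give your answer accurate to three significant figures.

T₃ ≈ 318 K

From PV = nRT: V₁ = nRT₁/P₁ = 0.01778 L.
V constant ⇒ P ∝ T: V₂ = V₁; T₂ = T₁·(P₂/P₁) = 679.3 K.
P constant ⇒ V ∝ T: P₃ = P₂; T₃ = T₂·(V₃/V₂) = 318.3 K.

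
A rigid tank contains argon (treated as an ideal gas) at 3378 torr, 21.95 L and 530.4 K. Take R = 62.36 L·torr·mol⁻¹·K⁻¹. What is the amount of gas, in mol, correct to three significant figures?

n ≈ 2.24 mol

PV = nRT ⇒ n = PV/(RT) = (3378 × 21.95) / (62.36 × 530.4)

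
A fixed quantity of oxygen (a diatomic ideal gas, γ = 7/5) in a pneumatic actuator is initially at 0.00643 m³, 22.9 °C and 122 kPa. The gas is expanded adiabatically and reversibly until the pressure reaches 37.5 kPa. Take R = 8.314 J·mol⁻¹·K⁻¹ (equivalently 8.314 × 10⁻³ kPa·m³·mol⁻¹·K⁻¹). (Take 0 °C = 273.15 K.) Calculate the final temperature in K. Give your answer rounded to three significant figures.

Convert: T₁ = 296.0 K.
Adiabatic (γ = 7/5), T V^(γ−1) and P V^γ constant: T₂ = T₁·(P₂/P₁)^((γ−1)/γ) = 211.3 K; V₂ = V₁·(P₁/P₂)^(1/γ) = 0.01493 m³.

T₂ ≈ 211 K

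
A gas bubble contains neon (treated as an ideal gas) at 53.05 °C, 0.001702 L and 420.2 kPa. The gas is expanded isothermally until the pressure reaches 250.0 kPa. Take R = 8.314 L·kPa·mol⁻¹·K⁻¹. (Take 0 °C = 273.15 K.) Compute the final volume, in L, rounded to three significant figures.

Convert: T₁ = 326.2 K.
T constant ⇒ Boyle's law P V = const: T₂ = T₁; V₂ = V₁·(P₁/P₂) = 0.002861 L.

V₂ ≈ 0.00286 L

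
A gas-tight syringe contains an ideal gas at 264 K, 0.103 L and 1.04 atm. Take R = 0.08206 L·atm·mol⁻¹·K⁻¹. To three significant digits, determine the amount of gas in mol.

n ≈ 0.00494 mol

PV = nRT ⇒ n = PV/(RT) = (1.04 × 0.103) / (0.08206 × 264)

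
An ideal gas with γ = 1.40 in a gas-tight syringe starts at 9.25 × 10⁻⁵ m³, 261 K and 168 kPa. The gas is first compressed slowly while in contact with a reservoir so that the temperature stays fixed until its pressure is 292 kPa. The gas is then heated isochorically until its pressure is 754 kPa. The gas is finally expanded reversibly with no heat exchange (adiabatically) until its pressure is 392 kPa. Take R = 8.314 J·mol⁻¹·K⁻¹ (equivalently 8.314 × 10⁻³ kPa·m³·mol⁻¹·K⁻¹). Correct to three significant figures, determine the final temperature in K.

T₄ ≈ 559 K

T constant ⇒ Boyle's law P V = const: T₂ = T₁; V₂ = V₁·(P₁/P₂) = 5.322e-05 m³.
Isochoric, so P/T is constant: V₃ = V₂; T₃ = T₂·(P₃/P₂) = 674.0 K.
Reversible adiabatic, γ = 1.40: T₄ = T₃·(P₄/P₃)^((γ−1)/γ) = 559.1 K; V₄ = V₃·(P₃/P₄)^(1/γ) = 8.492e-05 m³.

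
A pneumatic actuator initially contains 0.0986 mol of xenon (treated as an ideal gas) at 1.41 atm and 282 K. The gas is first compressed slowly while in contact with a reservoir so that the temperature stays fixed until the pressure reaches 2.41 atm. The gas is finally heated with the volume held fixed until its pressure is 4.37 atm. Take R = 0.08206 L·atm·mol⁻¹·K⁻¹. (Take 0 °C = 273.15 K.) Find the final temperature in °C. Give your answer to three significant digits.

T₃ ≈ 238 °C

From PV = nRT: V₁ = nRT₁/P₁ = 1.618 L.
T constant ⇒ Boyle's law P V = const: T₂ = T₁; V₂ = V₁·(P₁/P₂) = 0.9468 L.
V constant ⇒ P ∝ T: V₃ = V₂; T₃ = T₂·(P₃/P₂) = 511.3 K.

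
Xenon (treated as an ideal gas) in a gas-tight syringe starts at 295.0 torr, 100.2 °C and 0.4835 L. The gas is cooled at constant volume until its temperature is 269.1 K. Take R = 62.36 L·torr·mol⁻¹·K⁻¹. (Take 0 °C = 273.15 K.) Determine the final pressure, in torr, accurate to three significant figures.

Convert: T₁ = 373.3 K.
V constant ⇒ P ∝ T: V₂ = V₁; P₂ = P₁·(T₂/T₁) = 212.6 torr.

P₂ ≈ 213 torr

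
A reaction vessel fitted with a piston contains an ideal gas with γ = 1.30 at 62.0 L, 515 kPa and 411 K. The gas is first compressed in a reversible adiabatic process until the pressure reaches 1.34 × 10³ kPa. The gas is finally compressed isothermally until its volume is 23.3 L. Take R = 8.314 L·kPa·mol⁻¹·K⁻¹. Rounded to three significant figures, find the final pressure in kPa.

Adiabatic (γ = 1.30), T V^(γ−1) and P V^γ constant: T₂ = T₁·(P₂/P₁)^((γ−1)/γ) = 512.5 K; V₂ = V₁·(P₁/P₂)^(1/γ) = 29.71 L.
T constant ⇒ Boyle's law P V = const: T₃ = T₂; P₃ = P₂·(V₂/V₃) = 1709 kPa.

P₃ ≈ 1.71e+03 kPa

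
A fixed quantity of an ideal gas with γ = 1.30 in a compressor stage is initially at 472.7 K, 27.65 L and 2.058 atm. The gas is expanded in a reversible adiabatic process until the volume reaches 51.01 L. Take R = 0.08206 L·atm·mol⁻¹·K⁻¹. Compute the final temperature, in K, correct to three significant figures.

Adiabatic (γ = 1.30), T V^(γ−1) and P V^γ constant: T₂ = T₁·(V₁/V₂)^(γ−1) = 393.4 K; P₂ = P₁·(V₁/V₂)^γ = 0.9283 atm.

T₂ ≈ 393 K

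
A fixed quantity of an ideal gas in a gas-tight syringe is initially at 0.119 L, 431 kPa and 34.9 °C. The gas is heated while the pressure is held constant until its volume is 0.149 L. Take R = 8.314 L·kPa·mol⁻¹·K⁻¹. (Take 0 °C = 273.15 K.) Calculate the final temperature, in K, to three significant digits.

Convert: T₁ = 308.0 K.
P constant ⇒ V ∝ T: P₂ = P₁; T₂ = T₁·(V₂/V₁) = 385.7 K.

T₂ ≈ 386 K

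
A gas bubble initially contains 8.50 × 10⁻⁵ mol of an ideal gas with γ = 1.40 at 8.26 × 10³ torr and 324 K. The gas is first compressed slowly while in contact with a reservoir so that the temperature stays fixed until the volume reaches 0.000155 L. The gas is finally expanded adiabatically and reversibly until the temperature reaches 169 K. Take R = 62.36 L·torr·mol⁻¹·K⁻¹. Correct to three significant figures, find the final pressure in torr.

P₃ ≈ 1.14e+03 torr

From PV = nRT: V₁ = nRT₁/P₁ = 0.0002079 L.
Isothermal, so P V is constant: T₂ = T₁; P₂ = P₁·(V₁/V₂) = 1.108e+04 torr.
Reversible adiabatic, γ = 1.40: P₃ = P₂·(T₃/T₂)^(γ/(γ−1)) = 1136 torr; V₃ = V₂·(T₂/T₃)^(1/(γ−1)) = 0.0007888 L.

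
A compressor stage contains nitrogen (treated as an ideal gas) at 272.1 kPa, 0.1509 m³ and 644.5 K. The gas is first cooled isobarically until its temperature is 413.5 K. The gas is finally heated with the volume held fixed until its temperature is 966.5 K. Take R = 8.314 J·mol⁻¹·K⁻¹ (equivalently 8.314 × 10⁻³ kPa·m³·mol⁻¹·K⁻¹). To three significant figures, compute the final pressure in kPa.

P constant ⇒ V ∝ T: P₂ = P₁; V₂ = V₁·(T₂/T₁) = 0.09681 m³.
Isochoric, so P/T is constant: V₃ = V₂; P₃ = P₂·(T₃/T₂) = 636.0 kPa.

P₃ ≈ 636 kPa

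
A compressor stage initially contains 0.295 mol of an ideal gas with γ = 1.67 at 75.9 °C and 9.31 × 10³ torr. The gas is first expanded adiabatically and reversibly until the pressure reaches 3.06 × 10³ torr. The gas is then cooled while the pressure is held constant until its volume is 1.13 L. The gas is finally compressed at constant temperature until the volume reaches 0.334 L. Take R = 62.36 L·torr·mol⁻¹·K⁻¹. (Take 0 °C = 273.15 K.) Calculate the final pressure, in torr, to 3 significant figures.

Convert: T₁ = 349.0 K.
From PV = nRT: V₁ = nRT₁/P₁ = 0.6897 L.
Adiabatic (γ = 1.67), T V^(γ−1) and P V^γ constant: T₂ = T₁·(P₂/P₁)^((γ−1)/γ) = 223.4 K; V₂ = V₁·(P₁/P₂)^(1/γ) = 1.343 L.
Isobaric, so V/T is constant: P₃ = P₂; T₃ = T₂·(V₃/V₂) = 188.0 K.
T constant ⇒ Boyle's law P V = const: T₄ = T₃; P₄ = P₃·(V₃/V₄) = 1.035e+04 torr.

P₄ ≈ 1.04e+04 torr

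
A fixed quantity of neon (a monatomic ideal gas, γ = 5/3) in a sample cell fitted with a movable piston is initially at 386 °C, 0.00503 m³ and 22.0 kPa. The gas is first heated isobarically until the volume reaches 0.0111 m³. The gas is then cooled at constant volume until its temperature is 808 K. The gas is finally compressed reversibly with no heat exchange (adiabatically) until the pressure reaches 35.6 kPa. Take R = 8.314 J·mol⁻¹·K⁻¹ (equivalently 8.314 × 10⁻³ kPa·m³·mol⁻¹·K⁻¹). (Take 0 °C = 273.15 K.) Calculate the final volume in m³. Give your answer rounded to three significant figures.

V₄ ≈ 0.00584 m³

Convert: T₁ = 659.1 K.
Isobaric, so V/T is constant: P₂ = P₁; T₂ = T₁·(V₂/V₁) = 1455 K.
Isochoric, so P/T is constant: V₃ = V₂; P₃ = P₂·(T₃/T₂) = 12.22 kPa.
Adiabatic (γ = 5/3), T V^(γ−1) and P V^γ constant: T₄ = T₃·(P₄/P₃)^((γ−1)/γ) = 1239 K; V₄ = V₃·(P₃/P₄)^(1/γ) = 0.005844 m³.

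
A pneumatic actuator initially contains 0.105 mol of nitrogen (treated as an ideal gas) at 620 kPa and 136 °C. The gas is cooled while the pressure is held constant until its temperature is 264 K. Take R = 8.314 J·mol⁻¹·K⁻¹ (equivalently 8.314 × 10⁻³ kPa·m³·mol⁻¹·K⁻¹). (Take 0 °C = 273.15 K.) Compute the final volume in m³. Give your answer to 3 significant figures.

Convert: T₁ = 409.1 K.
From PV = nRT: V₁ = nRT₁/P₁ = 0.0005761 m³.
Isobaric, so V/T is constant: P₂ = P₁; V₂ = V₁·(T₂/T₁) = 0.0003717 m³.

V₂ ≈ 0.000372 m³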